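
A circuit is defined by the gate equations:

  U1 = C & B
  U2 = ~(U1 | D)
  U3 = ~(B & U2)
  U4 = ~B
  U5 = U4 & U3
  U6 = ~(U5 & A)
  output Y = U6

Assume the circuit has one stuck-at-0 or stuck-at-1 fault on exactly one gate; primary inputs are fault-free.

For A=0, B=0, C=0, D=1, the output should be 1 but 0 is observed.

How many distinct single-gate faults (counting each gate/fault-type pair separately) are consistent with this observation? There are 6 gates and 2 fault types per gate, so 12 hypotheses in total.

1

Fault-free: U1=0, U2=0, U3=1, U4=1, U5=1, U6=1 → 1. Observed 0.
  U1 stuck-at-0: output 1 ✗
  U1 stuck-at-1: output 1 ✗
  U2 stuck-at-0: output 1 ✗
  U2 stuck-at-1: output 1 ✗
  U3 stuck-at-0: output 1 ✗
  U3 stuck-at-1: output 1 ✗
  U4 stuck-at-0: output 1 ✗
  U4 stuck-at-1: output 1 ✗
  U5 stuck-at-0: output 1 ✗
  U5 stuck-at-1: output 1 ✗
  U6 stuck-at-0: output 0 ✓
  U6 stuck-at-1: output 1 ✗
Consistent faults: {U6 stuck-at-0} — 1 in all.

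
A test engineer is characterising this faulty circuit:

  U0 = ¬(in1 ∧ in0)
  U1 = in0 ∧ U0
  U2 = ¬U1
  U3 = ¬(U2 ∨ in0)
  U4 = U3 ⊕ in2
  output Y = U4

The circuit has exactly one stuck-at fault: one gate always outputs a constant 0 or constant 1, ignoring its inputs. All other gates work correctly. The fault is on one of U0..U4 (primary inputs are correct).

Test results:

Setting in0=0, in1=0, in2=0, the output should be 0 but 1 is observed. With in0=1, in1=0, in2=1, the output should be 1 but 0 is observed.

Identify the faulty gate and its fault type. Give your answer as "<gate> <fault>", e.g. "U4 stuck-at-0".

Fault-free values for test 1 (in0=0, in1=0, in2=0): U0=1, U1=0, U2=1, U3=0, U4=0, giving Y=0. Observed 1.
Test 1: faults giving observed 1 are {U1 stuck-at-1, U2 stuck-at-0, U3 stuck-at-1, U4 stuck-at-1}.
Test 2 (in0=1, in1=0, in2=1): fault-free U0=1, U1=1, U2=0, U3=0, U4=1 → 1; observed 0. Eliminates U1 stuck-at-1, U2 stuck-at-0, U4 stuck-at-1.
Only U3 stuck-at-1 is consistent with every test.

U3 stuck-at-1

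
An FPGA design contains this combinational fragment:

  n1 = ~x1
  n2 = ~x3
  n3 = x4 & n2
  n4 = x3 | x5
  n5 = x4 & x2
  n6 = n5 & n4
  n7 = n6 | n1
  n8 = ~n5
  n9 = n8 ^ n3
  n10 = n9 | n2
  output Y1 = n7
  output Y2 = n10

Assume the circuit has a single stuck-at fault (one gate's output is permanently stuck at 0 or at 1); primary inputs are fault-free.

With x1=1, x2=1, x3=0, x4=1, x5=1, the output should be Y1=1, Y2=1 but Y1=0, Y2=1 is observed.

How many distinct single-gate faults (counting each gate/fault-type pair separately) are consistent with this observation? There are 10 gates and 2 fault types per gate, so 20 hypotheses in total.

4

Fault-free: n1=0, n2=1, n3=1, n4=1, n5=1, n6=1, n7=1, n8=0, n9=1, n10=1 → Y1=1, Y2=1. Observed Y1=0, Y2=1.
  n1: none of the 2 fault types match ✗
  n2: none of the 2 fault types match ✗
  n3: none of the 2 fault types match ✗
  n4: stuck-at-0 ✓; others ✗
  n5: stuck-at-0 ✓; others ✗
  n6: stuck-at-0 ✓; others ✗
  n7: stuck-at-0 ✓; others ✗
  n8: none of the 2 fault types match ✗
  n9: none of the 2 fault types match ✗
  n10: none of the 2 fault types match ✗
Consistent faults: {n4 stuck-at-0, n5 stuck-at-0, n6 stuck-at-0, n7 stuck-at-0} — 4 in all.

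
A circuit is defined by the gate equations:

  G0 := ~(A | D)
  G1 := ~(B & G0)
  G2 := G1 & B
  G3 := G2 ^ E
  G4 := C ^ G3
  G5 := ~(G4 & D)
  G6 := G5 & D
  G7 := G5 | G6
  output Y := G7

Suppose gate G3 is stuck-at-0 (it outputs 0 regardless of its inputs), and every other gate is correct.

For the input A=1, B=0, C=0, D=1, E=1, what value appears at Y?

1

Propagate with G3 forced: G0=0, G1=1, G2=0, G3=0 [stuck-at-0], G4=0, G5=1, G6=1, G7=1.
So Y = 1. (Without the fault it would be 0.)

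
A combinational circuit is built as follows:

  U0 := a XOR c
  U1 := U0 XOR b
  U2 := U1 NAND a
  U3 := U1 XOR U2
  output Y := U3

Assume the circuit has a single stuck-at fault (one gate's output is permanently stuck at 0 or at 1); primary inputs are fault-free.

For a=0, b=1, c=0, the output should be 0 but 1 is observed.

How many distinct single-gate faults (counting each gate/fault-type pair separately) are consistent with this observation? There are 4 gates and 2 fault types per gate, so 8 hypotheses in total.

Fault-free: U0=0, U1=1, U2=1, U3=0 → 0. Observed 1.
  U0 stuck-at-0: output 0 ✗
  U0 stuck-at-1: output 1 ✓
  U1 stuck-at-0: output 1 ✓
  U1 stuck-at-1: output 0 ✗
  U2 stuck-at-0: output 1 ✓
  U2 stuck-at-1: output 0 ✗
  U3 stuck-at-0: output 0 ✗
  U3 stuck-at-1: output 1 ✓
Consistent faults: {U0 stuck-at-1, U1 stuck-at-0, U2 stuck-at-0, U3 stuck-at-1} — 4 in all.

4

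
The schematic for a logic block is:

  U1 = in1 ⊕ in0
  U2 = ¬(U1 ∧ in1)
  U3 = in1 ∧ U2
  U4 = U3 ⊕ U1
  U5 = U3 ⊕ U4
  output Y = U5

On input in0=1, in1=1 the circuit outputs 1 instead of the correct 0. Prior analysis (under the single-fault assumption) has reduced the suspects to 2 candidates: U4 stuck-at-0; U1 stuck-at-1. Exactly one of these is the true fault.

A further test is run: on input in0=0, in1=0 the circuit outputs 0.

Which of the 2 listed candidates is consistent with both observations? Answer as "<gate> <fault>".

Evaluate each candidate on input in0=0, in1=0:
  U4 stuck-at-0: U1=0, U2=1, U3=0, U4=0 [stuck-at-0], U5=0 → 0 — matches
  U1 stuck-at-1: U1=1 [stuck-at-1], U2=1, U3=0, U4=1, U5=1 → 1 — eliminated
Only U4 stuck-at-0 reproduces the observed 0.

U4 stuck-at-0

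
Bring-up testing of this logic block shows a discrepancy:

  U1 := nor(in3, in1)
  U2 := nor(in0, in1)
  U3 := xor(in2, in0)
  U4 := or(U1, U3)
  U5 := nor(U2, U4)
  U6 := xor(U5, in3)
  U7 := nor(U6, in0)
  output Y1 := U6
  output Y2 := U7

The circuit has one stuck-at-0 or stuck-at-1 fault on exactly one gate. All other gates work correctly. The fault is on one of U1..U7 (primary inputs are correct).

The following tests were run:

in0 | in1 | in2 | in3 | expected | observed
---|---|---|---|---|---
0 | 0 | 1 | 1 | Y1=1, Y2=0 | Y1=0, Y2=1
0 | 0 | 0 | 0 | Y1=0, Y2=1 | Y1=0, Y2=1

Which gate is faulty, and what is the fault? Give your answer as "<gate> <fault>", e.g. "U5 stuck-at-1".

U6 stuck-at-0

Fault-free values for test 1 (in0=0, in1=0, in2=1, in3=1): U1=0, U2=1, U3=1, U4=1, U5=0, U6=1, U7=0, giving Y1=1, Y2=0. Observed Y1=0, Y2=1.
Test 1: faults giving observed Y1=0, Y2=1 are {U5 stuck-at-1, U6 stuck-at-0}.
Test 2 (in0=0, in1=0, in2=0, in3=0): fault-free U1=1, U2=1, U3=0, U4=1, U5=0, U6=0, U7=1 → Y1=0, Y2=1; observed Y1=0, Y2=1. Eliminates U5 stuck-at-1.
Only U6 stuck-at-0 is consistent with every test.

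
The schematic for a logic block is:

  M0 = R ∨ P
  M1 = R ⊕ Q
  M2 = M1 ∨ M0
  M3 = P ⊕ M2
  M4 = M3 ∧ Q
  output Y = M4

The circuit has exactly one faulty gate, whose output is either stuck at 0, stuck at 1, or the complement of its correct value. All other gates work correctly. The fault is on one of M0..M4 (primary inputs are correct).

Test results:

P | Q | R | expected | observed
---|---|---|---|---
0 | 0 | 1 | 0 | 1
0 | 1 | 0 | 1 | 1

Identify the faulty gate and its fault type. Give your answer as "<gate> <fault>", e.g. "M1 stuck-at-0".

M4 stuck-at-1

Fault-free values for test 1 (P=0, Q=0, R=1): M0=1, M1=1, M2=1, M3=1, M4=0, giving Y=0. Observed 1.
Test 1: faults giving observed 1 are {M4 stuck-at-1, M4 inverted output}.
Test 2 (P=0, Q=1, R=0): fault-free M0=0, M1=1, M2=1, M3=1, M4=1 → 1; observed 1. Eliminates M4 inverted output.
Only M4 stuck-at-1 is consistent with every test.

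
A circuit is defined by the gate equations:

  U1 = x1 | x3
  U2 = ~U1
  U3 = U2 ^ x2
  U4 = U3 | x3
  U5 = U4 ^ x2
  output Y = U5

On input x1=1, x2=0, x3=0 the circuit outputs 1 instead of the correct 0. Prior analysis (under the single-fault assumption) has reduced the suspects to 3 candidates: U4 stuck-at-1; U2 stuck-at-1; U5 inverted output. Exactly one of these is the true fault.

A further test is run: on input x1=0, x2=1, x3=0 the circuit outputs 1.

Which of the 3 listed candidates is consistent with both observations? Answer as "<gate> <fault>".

Evaluate each candidate on input x1=0, x2=1, x3=0:
  U4 stuck-at-1: U1=0, U2=1, U3=0, U4=1 [stuck-at-1], U5=0 → 0 — eliminated
  U2 stuck-at-1: U1=0, U2=1 [stuck-at-1], U3=0, U4=0, U5=1 → 1 — matches
  U5 inverted output: U1=0, U2=1, U3=0, U4=0, U5=0 [inverted output] → 0 — eliminated
Only U2 stuck-at-1 reproduces the observed 1.

U2 stuck-at-1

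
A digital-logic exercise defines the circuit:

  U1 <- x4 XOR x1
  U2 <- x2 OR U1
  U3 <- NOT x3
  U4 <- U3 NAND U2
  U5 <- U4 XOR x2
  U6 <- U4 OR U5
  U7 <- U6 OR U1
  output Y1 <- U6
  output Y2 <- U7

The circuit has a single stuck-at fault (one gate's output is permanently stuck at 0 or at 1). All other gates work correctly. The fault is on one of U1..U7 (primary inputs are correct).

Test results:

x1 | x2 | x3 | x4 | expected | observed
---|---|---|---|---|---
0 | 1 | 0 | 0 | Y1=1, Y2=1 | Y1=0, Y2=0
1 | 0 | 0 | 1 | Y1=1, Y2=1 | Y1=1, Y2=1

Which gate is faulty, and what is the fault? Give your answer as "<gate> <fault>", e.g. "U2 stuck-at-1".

U5 stuck-at-0

Fault-free values for test 1 (x1=0, x2=1, x3=0, x4=0): U1=0, U2=1, U3=1, U4=0, U5=1, U6=1, U7=1, giving Y1=1, Y2=1. Observed Y1=0, Y2=0.
Test 1: faults giving observed Y1=0, Y2=0 are {U5 stuck-at-0, U6 stuck-at-0}.
Test 2 (x1=1, x2=0, x3=0, x4=1): fault-free U1=0, U2=0, U3=1, U4=1, U5=1, U6=1, U7=1 → Y1=1, Y2=1; observed Y1=1, Y2=1. Eliminates U6 stuck-at-0.
Only U5 stuck-at-0 is consistent with every test.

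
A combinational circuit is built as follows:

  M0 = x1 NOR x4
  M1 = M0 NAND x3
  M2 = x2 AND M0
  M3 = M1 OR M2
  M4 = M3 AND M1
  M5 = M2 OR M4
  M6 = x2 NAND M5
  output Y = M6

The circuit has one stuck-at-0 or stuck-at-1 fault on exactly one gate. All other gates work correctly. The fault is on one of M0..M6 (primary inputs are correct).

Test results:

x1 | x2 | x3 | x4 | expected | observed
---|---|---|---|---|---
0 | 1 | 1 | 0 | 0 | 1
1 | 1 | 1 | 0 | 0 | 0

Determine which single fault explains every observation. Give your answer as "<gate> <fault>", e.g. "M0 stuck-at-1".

Fault-free values for test 1 (x1=0, x2=1, x3=1, x4=0): M0=1, M1=0, M2=1, M3=1, M4=0, M5=1, M6=0, giving Y=0. Observed 1.
Test 1: faults giving observed 1 are {M2 stuck-at-0, M5 stuck-at-0, M6 stuck-at-1}.
Test 2 (x1=1, x2=1, x3=1, x4=0): fault-free M0=0, M1=1, M2=0, M3=1, M4=1, M5=1, M6=0 → 0; observed 0. Eliminates M5 stuck-at-0, M6 stuck-at-1.
Only M2 stuck-at-0 is consistent with every test.

M2 stuck-at-0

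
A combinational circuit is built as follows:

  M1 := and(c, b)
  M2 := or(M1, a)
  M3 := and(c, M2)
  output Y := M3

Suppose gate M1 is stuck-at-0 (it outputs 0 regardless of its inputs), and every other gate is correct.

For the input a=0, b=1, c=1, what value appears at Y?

0

Propagate with M1 forced: M1=0 [stuck-at-0], M2=0, M3=0.
So Y = 0. (Without the fault it would be 1.)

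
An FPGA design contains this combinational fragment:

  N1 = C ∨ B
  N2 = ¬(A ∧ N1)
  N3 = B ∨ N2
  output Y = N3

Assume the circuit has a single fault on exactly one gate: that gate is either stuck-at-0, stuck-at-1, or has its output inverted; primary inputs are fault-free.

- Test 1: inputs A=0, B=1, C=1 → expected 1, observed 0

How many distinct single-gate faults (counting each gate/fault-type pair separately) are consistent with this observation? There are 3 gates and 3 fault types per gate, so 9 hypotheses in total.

2

Fault-free: N1=1, N2=1, N3=1 → 1. Observed 0.
  N1 stuck-at-0: output 1 ✗
  N1 stuck-at-1: output 1 ✗
  N1 inverted output: output 1 ✗
  N2 stuck-at-0: output 1 ✗
  N2 stuck-at-1: output 1 ✗
  N2 inverted output: output 1 ✗
  N3 stuck-at-0: output 0 ✓
  N3 stuck-at-1: output 1 ✗
  N3 inverted output: output 0 ✓
Consistent faults: {N3 stuck-at-0, N3 inverted output} — 2 in all.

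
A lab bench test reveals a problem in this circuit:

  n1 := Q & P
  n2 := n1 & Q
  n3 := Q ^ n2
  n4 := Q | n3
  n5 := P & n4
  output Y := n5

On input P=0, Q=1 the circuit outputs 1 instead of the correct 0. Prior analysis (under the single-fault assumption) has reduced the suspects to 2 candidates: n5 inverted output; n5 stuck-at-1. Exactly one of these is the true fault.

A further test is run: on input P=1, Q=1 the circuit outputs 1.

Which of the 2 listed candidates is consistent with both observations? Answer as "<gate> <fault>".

Evaluate each candidate on input P=1, Q=1:
  n5 inverted output: n1=1, n2=1, n3=0, n4=1, n5=0 [inverted output] → 0 — eliminated
  n5 stuck-at-1: n1=1, n2=1, n3=0, n4=1, n5=1 [stuck-at-1] → 1 — matches
Only n5 stuck-at-1 reproduces the observed 1.

n5 stuck-at-1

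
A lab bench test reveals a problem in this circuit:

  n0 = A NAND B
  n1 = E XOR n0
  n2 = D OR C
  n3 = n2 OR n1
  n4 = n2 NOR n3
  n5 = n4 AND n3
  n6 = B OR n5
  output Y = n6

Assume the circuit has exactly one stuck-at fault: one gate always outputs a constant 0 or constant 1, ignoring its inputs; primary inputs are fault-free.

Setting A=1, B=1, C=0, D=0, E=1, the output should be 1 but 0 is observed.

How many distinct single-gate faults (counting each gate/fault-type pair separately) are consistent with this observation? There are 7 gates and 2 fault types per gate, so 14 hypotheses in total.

1

Fault-free: n0=0, n1=1, n2=0, n3=1, n4=0, n5=0, n6=1 → 1. Observed 0.
  n0 stuck-at-0: output 1 ✗
  n0 stuck-at-1: output 1 ✗
  n1 stuck-at-0: output 1 ✗
  n1 stuck-at-1: output 1 ✗
  n2 stuck-at-0: output 1 ✗
  n2 stuck-at-1: output 1 ✗
  n3 stuck-at-0: output 1 ✗
  n3 stuck-at-1: output 1 ✗
  n4 stuck-at-0: output 1 ✗
  n4 stuck-at-1: output 1 ✗
  n5 stuck-at-0: output 1 ✗
  n5 stuck-at-1: output 1 ✗
  n6 stuck-at-0: output 0 ✓
  n6 stuck-at-1: output 1 ✗
Consistent faults: {n6 stuck-at-0} — 1 in all.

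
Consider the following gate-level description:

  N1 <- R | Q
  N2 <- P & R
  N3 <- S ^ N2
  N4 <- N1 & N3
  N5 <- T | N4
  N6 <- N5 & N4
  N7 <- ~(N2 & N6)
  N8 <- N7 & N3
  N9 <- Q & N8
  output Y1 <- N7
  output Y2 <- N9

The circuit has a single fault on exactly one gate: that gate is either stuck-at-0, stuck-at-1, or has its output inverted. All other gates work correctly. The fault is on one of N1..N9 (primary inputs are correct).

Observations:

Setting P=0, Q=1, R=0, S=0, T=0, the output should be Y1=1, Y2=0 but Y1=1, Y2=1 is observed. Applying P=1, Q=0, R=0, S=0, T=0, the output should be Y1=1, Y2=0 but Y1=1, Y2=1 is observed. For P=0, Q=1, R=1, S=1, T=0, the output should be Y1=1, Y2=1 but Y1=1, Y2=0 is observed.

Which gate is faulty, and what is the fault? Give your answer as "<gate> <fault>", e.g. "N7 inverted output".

N9 inverted output

Fault-free values for test 1 (P=0, Q=1, R=0, S=0, T=0): N1=1, N2=0, N3=0, N4=0, N5=0, N6=0, N7=1, N8=0, N9=0, giving Y1=1, Y2=0. Observed Y1=1, Y2=1.
Test 1: faults giving observed Y1=1, Y2=1 are {N3 stuck-at-1, N3 inverted output, N8 stuck-at-1, N8 inverted output, N9 stuck-at-1, N9 inverted output}.
Test 2 (P=1, Q=0, R=0, S=0, T=0): fault-free N1=0, N2=0, N3=0, N4=0, N5=0, N6=0, N7=1, N8=0, N9=0 → Y1=1, Y2=0; observed Y1=1, Y2=1. Eliminates N3 stuck-at-1, N3 inverted output, N8 stuck-at-1, N8 inverted output.
Test 3 (P=0, Q=1, R=1, S=1, T=0): fault-free N1=1, N2=0, N3=1, N4=1, N5=1, N6=1, N7=1, N8=1, N9=1 → Y1=1, Y2=1; observed Y1=1, Y2=0. Eliminates N9 stuck-at-1.
Only N9 inverted output is consistent with every test.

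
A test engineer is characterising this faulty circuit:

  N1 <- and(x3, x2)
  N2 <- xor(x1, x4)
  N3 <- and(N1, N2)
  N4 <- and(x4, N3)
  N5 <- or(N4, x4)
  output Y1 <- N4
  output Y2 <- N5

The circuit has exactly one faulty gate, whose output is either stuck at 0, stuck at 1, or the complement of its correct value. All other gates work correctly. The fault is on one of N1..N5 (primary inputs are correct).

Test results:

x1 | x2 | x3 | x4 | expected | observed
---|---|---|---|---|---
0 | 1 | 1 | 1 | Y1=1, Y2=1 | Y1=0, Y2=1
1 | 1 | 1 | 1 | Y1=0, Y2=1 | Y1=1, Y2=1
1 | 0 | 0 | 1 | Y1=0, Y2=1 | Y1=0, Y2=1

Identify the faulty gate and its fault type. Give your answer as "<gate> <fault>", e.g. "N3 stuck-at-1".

Fault-free values for test 1 (x1=0, x2=1, x3=1, x4=1): N1=1, N2=1, N3=1, N4=1, N5=1, giving Y1=1, Y2=1. Observed Y1=0, Y2=1.
Test 1: faults giving observed Y1=0, Y2=1 are {N1 stuck-at-0, N1 inverted output, N2 stuck-at-0, N2 inverted output, N3 stuck-at-0, N3 inverted output, N4 stuck-at-0, N4 inverted output}.
Test 2 (x1=1, x2=1, x3=1, x4=1): fault-free N1=1, N2=0, N3=0, N4=0, N5=1 → Y1=0, Y2=1; observed Y1=1, Y2=1. Eliminates N1 stuck-at-0, N1 inverted output, N2 stuck-at-0, N3 stuck-at-0, N4 stuck-at-0.
Test 3 (x1=1, x2=0, x3=0, x4=1): fault-free N1=0, N2=0, N3=0, N4=0, N5=1 → Y1=0, Y2=1; observed Y1=0, Y2=1. Eliminates N3 inverted output, N4 inverted output.
Only N2 inverted output is consistent with every test.

N2 inverted output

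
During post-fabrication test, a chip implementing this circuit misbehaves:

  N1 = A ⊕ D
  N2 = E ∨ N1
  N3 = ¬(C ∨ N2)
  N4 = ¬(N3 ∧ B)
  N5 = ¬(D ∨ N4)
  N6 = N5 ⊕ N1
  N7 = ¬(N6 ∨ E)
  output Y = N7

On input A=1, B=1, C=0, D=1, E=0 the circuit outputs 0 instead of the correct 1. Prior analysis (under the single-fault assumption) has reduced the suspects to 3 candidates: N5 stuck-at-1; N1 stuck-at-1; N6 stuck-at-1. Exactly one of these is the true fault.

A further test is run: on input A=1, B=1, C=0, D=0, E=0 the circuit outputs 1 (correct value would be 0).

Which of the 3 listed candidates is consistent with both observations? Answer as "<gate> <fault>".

Evaluate each candidate on input A=1, B=1, C=0, D=0, E=0:
  N5 stuck-at-1: N1=1, N2=1, N3=0, N4=1, N5=1 [stuck-at-1], N6=0, N7=1 → 1 — matches
  N1 stuck-at-1: N1=1 [stuck-at-1], N2=1, N3=0, N4=1, N5=0, N6=1, N7=0 → 0 — eliminated
  N6 stuck-at-1: N1=1, N2=1, N3=0, N4=1, N5=0, N6=1 [stuck-at-1], N7=0 → 0 — eliminated
Only N5 stuck-at-1 reproduces the observed 1.

N5 stuck-at-1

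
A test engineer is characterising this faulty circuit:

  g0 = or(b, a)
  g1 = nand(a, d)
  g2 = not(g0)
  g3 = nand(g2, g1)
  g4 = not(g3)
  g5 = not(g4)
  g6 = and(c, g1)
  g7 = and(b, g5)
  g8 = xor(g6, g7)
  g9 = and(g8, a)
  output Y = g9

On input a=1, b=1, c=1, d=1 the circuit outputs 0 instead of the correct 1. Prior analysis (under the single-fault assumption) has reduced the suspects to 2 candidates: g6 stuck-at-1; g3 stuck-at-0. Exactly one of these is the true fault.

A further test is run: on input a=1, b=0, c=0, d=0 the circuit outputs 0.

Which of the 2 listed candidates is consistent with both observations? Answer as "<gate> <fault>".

Evaluate each candidate on input a=1, b=0, c=0, d=0:
  g6 stuck-at-1: g0=1, g1=1, g2=0, g3=1, g4=0, g5=1, g6=1 [stuck-at-1], g7=0, g8=1, g9=1 → 1 — eliminated
  g3 stuck-at-0: g0=1, g1=1, g2=0, g3=0 [stuck-at-0], g4=1, g5=0, g6=0, g7=0, g8=0, g9=0 → 0 — matches
Only g3 stuck-at-0 reproduces the observed 0.

g3 stuck-at-0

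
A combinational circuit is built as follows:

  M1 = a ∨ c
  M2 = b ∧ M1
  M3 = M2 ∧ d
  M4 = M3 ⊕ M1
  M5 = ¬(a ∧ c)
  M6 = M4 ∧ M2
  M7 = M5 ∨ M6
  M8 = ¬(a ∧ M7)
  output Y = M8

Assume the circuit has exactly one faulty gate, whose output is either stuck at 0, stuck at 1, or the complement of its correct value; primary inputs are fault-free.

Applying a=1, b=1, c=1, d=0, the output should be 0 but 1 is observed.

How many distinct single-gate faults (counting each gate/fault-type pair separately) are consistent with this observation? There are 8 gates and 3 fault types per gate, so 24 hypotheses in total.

14

Fault-free: M1=1, M2=1, M3=0, M4=1, M5=0, M6=1, M7=1, M8=0 → 0. Observed 1.
  M1: stuck-at-0, inverted output ✓; others ✗
  M2: stuck-at-0, inverted output ✓; others ✗
  M3: stuck-at-1, inverted output ✓; others ✗
  M4: stuck-at-0, inverted output ✓; others ✗
  M5: none of the 3 fault types match ✗
  M6: stuck-at-0, inverted output ✓; others ✗
  M7: stuck-at-0, inverted output ✓; others ✗
  M8: stuck-at-1, inverted output ✓; others ✗
Consistent faults: {M1 stuck-at-0, M1 inverted output, M2 stuck-at-0, M2 inverted output, M3 stuck-at-1, M3 inverted output, M4 stuck-at-0, M4 inverted output, M6 stuck-at-0, M6 inverted output, M7 stuck-at-0, M7 inverted output, M8 stuck-at-1, M8 inverted output} — 14 in all.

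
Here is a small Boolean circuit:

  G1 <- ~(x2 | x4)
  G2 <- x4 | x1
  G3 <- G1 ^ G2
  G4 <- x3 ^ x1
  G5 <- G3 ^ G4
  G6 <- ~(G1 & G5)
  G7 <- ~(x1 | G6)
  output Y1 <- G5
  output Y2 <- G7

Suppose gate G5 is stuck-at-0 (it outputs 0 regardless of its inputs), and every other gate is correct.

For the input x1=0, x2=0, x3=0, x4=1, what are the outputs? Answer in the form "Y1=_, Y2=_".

Propagate with G5 forced: G1=0, G2=1, G3=1, G4=0, G5=0 [stuck-at-0], G6=1, G7=0.
So the outputs are Y1=0, Y2=0. (Without the fault they would be Y1=1, Y2=0.)

Y1=0, Y2=0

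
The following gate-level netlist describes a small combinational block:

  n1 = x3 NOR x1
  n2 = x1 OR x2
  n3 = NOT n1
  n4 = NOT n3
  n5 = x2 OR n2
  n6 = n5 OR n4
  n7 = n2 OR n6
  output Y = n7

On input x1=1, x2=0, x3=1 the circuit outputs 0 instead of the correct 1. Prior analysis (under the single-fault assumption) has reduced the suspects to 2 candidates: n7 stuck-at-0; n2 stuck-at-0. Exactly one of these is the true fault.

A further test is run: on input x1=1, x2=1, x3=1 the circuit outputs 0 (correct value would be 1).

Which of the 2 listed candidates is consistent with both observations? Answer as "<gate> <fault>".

Evaluate each candidate on input x1=1, x2=1, x3=1:
  n7 stuck-at-0: n1=0, n2=1, n3=1, n4=0, n5=1, n6=1, n7=0 [stuck-at-0] → 0 — matches
  n2 stuck-at-0: n1=0, n2=0 [stuck-at-0], n3=1, n4=0, n5=1, n6=1, n7=1 → 1 — eliminated
Only n7 stuck-at-0 reproduces the observed 0.

n7 stuck-at-0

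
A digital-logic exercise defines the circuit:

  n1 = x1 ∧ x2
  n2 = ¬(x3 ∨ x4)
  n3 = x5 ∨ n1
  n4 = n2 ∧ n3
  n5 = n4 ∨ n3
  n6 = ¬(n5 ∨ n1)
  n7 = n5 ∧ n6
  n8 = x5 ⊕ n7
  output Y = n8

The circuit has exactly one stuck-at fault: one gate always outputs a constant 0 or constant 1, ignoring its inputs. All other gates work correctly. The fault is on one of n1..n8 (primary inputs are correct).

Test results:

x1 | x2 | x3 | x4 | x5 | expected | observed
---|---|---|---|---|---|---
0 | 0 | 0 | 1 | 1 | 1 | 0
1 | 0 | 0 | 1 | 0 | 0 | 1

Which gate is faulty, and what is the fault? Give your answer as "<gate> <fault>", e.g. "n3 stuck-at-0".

n7 stuck-at-1

Fault-free values for test 1 (x1=0, x2=0, x3=0, x4=1, x5=1): n1=0, n2=0, n3=1, n4=0, n5=1, n6=0, n7=0, n8=1, giving Y=1. Observed 0.
Test 1: faults giving observed 0 are {n6 stuck-at-1, n7 stuck-at-1, n8 stuck-at-0}.
Test 2 (x1=1, x2=0, x3=0, x4=1, x5=0): fault-free n1=0, n2=0, n3=0, n4=0, n5=0, n6=1, n7=0, n8=0 → 0; observed 1. Eliminates n6 stuck-at-1, n8 stuck-at-0.
Only n7 stuck-at-1 is consistent with every test.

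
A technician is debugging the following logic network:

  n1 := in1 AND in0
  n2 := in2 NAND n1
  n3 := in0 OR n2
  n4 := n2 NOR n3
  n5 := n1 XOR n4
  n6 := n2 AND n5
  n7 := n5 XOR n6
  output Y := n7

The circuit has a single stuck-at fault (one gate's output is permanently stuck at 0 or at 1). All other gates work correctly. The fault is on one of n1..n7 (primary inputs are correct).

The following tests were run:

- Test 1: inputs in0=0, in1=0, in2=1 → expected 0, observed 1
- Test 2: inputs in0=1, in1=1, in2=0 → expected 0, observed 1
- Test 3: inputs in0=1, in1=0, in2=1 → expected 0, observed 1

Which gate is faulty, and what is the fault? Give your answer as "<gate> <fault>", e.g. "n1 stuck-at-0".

Fault-free values for test 1 (in0=0, in1=0, in2=1): n1=0, n2=1, n3=1, n4=0, n5=0, n6=0, n7=0, giving Y=0. Observed 1.
Test 1: faults giving observed 1 are {n2 stuck-at-0, n6 stuck-at-1, n7 stuck-at-1}.
Test 2 (in0=1, in1=1, in2=0): fault-free n1=1, n2=1, n3=1, n4=0, n5=1, n6=1, n7=0 → 0; observed 1. Eliminates n6 stuck-at-1.
Test 3 (in0=1, in1=0, in2=1): fault-free n1=0, n2=1, n3=1, n4=0, n5=0, n6=0, n7=0 → 0; observed 1. Eliminates n2 stuck-at-0.
Only n7 stuck-at-1 is consistent with every test.

n7 stuck-at-1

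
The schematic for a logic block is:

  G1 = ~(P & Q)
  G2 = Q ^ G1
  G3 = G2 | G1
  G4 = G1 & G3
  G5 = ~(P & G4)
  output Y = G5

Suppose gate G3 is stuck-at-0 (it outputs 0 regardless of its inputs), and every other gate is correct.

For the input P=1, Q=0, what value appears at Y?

1

Propagate with G3 forced: G1=1, G2=1, G3=0 [stuck-at-0], G4=0, G5=1.
So Y = 1. (Without the fault it would be 0.)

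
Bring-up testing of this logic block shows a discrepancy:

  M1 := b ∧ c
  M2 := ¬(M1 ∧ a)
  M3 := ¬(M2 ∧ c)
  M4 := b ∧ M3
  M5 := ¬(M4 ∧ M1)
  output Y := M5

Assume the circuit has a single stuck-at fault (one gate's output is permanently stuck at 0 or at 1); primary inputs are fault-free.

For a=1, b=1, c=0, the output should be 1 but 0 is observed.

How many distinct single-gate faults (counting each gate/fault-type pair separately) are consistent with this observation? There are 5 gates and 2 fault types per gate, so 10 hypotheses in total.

Fault-free: M1=0, M2=1, M3=1, M4=1, M5=1 → 1. Observed 0.
  M1 stuck-at-0: output 1 ✗
  M1 stuck-at-1: output 0 ✓
  M2 stuck-at-0: output 1 ✗
  M2 stuck-at-1: output 1 ✗
  M3 stuck-at-0: output 1 ✗
  M3 stuck-at-1: output 1 ✗
  M4 stuck-at-0: output 1 ✗
  M4 stuck-at-1: output 1 ✗
  M5 stuck-at-0: output 0 ✓
  M5 stuck-at-1: output 1 ✗
Consistent faults: {M1 stuck-at-1, M5 stuck-at-0} — 2 in all.

2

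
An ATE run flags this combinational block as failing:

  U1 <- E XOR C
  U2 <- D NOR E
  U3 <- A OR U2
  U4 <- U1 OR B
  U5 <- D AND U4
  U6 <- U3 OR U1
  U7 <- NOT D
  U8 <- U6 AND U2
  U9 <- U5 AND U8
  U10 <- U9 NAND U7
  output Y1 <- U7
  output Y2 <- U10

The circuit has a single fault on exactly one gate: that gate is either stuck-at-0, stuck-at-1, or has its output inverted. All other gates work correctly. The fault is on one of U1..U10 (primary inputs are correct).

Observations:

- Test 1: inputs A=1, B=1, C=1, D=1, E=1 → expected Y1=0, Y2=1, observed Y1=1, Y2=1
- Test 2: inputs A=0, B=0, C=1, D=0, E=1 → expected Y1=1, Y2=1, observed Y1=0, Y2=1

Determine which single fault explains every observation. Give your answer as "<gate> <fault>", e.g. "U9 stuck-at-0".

Fault-free values for test 1 (A=1, B=1, C=1, D=1, E=1): U1=0, U2=0, U3=1, U4=1, U5=1, U6=1, U7=0, U8=0, U9=0, U10=1, giving Y1=0, Y2=1. Observed Y1=1, Y2=1.
Test 1: faults giving observed Y1=1, Y2=1 are {U7 stuck-at-1, U7 inverted output}.
Test 2 (A=0, B=0, C=1, D=0, E=1): fault-free U1=0, U2=0, U3=0, U4=0, U5=0, U6=0, U7=1, U8=0, U9=0, U10=1 → Y1=1, Y2=1; observed Y1=0, Y2=1. Eliminates U7 stuck-at-1.
Only U7 inverted output is consistent with every test.

U7 inverted output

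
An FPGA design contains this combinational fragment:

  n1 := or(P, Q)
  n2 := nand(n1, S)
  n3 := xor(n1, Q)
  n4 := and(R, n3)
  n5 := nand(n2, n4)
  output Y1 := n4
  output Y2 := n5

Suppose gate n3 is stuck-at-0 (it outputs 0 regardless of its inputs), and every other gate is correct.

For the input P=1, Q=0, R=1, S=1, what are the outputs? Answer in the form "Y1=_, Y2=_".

Propagate with n3 forced: n1=1, n2=0, n3=0 [stuck-at-0], n4=0, n5=1.
So the outputs are Y1=0, Y2=1. (Without the fault they would be Y1=1, Y2=1.)

Y1=0, Y2=1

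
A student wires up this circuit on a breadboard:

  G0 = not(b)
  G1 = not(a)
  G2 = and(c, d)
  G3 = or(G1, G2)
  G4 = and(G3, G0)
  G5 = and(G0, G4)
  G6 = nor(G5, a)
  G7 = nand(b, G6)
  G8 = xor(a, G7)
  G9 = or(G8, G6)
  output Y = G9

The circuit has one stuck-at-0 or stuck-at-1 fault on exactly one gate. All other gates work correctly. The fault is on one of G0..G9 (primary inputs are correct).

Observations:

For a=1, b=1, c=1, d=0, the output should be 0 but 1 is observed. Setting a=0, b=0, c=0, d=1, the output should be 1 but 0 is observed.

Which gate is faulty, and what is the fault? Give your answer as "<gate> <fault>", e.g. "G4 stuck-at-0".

G7 stuck-at-0

Fault-free values for test 1 (a=1, b=1, c=1, d=0): G0=0, G1=0, G2=0, G3=0, G4=0, G5=0, G6=0, G7=1, G8=0, G9=0, giving Y=0. Observed 1.
Test 1: faults giving observed 1 are {G6 stuck-at-1, G7 stuck-at-0, G8 stuck-at-1, G9 stuck-at-1}.
Test 2 (a=0, b=0, c=0, d=1): fault-free G0=1, G1=1, G2=0, G3=1, G4=1, G5=1, G6=0, G7=1, G8=1, G9=1 → 1; observed 0. Eliminates G6 stuck-at-1, G8 stuck-at-1, G9 stuck-at-1.
Only G7 stuck-at-0 is consistent with every test.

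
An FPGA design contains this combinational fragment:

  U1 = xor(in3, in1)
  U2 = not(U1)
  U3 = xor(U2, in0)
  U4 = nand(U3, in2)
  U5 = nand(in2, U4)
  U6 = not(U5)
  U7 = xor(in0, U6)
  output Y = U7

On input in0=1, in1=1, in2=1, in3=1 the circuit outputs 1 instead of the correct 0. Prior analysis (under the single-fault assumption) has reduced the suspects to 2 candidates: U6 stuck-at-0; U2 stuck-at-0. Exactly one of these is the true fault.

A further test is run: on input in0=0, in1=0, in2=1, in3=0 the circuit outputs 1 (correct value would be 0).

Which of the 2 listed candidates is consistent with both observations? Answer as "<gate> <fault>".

U2 stuck-at-0

Evaluate each candidate on input in0=0, in1=0, in2=1, in3=0:
  U6 stuck-at-0: U1=0, U2=1, U3=1, U4=0, U5=1, U6=0 [stuck-at-0], U7=0 → 0 — eliminated
  U2 stuck-at-0: U1=0, U2=0 [stuck-at-0], U3=0, U4=1, U5=0, U6=1, U7=1 → 1 — matches
Only U2 stuck-at-0 reproduces the observed 1.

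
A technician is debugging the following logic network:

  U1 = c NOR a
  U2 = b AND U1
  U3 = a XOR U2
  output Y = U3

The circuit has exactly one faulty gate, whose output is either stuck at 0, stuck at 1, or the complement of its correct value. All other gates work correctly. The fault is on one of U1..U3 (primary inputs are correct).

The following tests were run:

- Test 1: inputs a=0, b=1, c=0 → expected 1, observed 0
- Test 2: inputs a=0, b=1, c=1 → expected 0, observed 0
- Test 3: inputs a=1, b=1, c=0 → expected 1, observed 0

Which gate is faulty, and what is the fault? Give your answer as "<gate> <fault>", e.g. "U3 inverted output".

Fault-free values for test 1 (a=0, b=1, c=0): U1=1, U2=1, U3=1, giving Y=1. Observed 0.
Test 1: faults giving observed 0 are {U1 stuck-at-0, U1 inverted output, U2 stuck-at-0, U2 inverted output, U3 stuck-at-0, U3 inverted output}.
Test 2 (a=0, b=1, c=1): fault-free U1=0, U2=0, U3=0 → 0; observed 0. Eliminates U1 inverted output, U2 inverted output, U3 inverted output.
Test 3 (a=1, b=1, c=0): fault-free U1=0, U2=0, U3=1 → 1; observed 0. Eliminates U1 stuck-at-0, U2 stuck-at-0.
Only U3 stuck-at-0 is consistent with every test.

U3 stuck-at-0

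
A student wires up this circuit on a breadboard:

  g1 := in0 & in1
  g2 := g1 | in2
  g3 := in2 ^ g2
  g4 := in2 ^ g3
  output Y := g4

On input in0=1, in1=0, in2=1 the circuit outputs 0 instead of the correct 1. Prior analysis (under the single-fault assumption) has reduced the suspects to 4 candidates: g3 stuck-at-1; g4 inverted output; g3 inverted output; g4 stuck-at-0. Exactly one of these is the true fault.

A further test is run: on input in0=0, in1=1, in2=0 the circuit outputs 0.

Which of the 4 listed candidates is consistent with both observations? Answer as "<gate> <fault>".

g4 stuck-at-0

Evaluate each candidate on input in0=0, in1=1, in2=0:
  g3 stuck-at-1: g1=0, g2=0, g3=1 [stuck-at-1], g4=1 → 1 — eliminated
  g4 inverted output: g1=0, g2=0, g3=0, g4=1 [inverted output] → 1 — eliminated
  g3 inverted output: g1=0, g2=0, g3=1 [inverted output], g4=1 → 1 — eliminated
  g4 stuck-at-0: g1=0, g2=0, g3=0, g4=0 [stuck-at-0] → 0 — matches
Only g4 stuck-at-0 reproduces the observed 0.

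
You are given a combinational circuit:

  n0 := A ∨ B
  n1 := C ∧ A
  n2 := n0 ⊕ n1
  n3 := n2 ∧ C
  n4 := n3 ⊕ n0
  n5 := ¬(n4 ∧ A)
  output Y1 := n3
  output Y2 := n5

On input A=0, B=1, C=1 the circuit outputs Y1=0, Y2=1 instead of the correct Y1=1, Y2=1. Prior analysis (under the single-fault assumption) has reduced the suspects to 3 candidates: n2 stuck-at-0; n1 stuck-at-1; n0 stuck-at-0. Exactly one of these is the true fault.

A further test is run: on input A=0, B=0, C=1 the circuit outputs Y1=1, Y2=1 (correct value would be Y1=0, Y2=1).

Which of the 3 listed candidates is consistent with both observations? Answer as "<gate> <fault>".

Evaluate each candidate on input A=0, B=0, C=1:
  n2 stuck-at-0: n0=0, n1=0, n2=0 [stuck-at-0], n3=0, n4=0, n5=1 → Y1=0, Y2=1 — eliminated
  n1 stuck-at-1: n0=0, n1=1 [stuck-at-1], n2=1, n3=1, n4=1, n5=1 → Y1=1, Y2=1 — matches
  n0 stuck-at-0: n0=0 [stuck-at-0], n1=0, n2=0, n3=0, n4=0, n5=1 → Y1=0, Y2=1 — eliminated
Only n1 stuck-at-1 reproduces the observed Y1=1, Y2=1.

n1 stuck-at-1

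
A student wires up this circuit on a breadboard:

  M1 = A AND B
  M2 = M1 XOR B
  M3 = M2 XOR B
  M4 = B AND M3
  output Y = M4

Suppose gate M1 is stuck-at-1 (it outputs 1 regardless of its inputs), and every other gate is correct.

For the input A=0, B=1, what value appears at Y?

1

Propagate with M1 forced: M1=1 [stuck-at-1], M2=0, M3=1, M4=1.
So Y = 1. (Without the fault it would be 0.)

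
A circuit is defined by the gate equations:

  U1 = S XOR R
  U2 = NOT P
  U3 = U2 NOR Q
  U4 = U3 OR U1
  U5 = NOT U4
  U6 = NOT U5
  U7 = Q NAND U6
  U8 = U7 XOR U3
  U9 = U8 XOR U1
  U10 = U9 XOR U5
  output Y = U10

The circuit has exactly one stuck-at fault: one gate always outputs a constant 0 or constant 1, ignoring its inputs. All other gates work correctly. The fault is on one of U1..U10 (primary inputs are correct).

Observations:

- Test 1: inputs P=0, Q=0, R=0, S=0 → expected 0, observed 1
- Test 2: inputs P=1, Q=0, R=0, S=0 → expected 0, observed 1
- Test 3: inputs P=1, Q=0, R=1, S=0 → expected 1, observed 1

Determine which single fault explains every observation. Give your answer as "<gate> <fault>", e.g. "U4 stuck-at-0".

Fault-free values for test 1 (P=0, Q=0, R=0, S=0): U1=0, U2=1, U3=0, U4=0, U5=1, U6=0, U7=1, U8=1, U9=1, U10=0, giving Y=0. Observed 1.
Test 1: faults giving observed 1 are {U4 stuck-at-1, U5 stuck-at-0, U7 stuck-at-0, U8 stuck-at-0, U9 stuck-at-0, U10 stuck-at-1}.
Test 2 (P=1, Q=0, R=0, S=0): fault-free U1=0, U2=0, U3=1, U4=1, U5=0, U6=1, U7=1, U8=0, U9=0, U10=0 → 0; observed 1. Eliminates U4 stuck-at-1, U5 stuck-at-0, U8 stuck-at-0, U9 stuck-at-0.
Test 3 (P=1, Q=0, R=1, S=0): fault-free U1=1, U2=0, U3=1, U4=1, U5=0, U6=1, U7=1, U8=0, U9=1, U10=1 → 1; observed 1. Eliminates U7 stuck-at-0.
Only U10 stuck-at-1 is consistent with every test.

U10 stuck-at-1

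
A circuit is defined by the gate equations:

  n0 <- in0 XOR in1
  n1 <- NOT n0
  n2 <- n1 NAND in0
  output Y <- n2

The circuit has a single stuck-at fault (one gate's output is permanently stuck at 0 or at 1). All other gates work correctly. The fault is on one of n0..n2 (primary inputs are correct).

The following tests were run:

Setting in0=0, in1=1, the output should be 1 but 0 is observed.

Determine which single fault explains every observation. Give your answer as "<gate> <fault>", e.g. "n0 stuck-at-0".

Fault-free values for test 1 (in0=0, in1=1): n0=1, n1=0, n2=1, giving Y=1. Observed 0.
Test 1: faults giving observed 0 are {n2 stuck-at-0}.
Only n2 stuck-at-0 is consistent with every test.

n2 stuck-at-0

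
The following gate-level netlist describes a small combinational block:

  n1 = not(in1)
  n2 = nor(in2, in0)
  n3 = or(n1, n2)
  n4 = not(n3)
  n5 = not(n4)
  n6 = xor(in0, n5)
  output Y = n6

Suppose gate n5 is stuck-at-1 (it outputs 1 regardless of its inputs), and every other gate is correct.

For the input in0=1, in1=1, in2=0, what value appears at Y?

0

Propagate with n5 forced: n1=0, n2=0, n3=0, n4=1, n5=1 [stuck-at-1], n6=0.
So Y = 0. (Without the fault it would be 1.)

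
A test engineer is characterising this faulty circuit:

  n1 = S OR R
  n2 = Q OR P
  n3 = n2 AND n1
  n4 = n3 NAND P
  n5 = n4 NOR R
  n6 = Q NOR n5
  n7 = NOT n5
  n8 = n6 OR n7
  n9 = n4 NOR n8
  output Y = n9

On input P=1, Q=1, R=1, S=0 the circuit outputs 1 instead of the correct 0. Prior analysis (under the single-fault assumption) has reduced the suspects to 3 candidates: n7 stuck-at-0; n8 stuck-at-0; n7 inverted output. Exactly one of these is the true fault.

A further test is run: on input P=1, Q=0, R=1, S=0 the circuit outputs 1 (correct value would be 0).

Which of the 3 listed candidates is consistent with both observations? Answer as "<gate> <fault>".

Evaluate each candidate on input P=1, Q=0, R=1, S=0:
  n7 stuck-at-0: n1=1, n2=1, n3=1, n4=0, n5=0, n6=1, n7=0 [stuck-at-0], n8=1, n9=0 → 0 — eliminated
  n8 stuck-at-0: n1=1, n2=1, n3=1, n4=0, n5=0, n6=1, n7=1, n8=0 [stuck-at-0], n9=1 → 1 — matches
  n7 inverted output: n1=1, n2=1, n3=1, n4=0, n5=0, n6=1, n7=0 [inverted output], n8=1, n9=0 → 0 — eliminated
Only n8 stuck-at-0 reproduces the observed 1.

n8 stuck-at-0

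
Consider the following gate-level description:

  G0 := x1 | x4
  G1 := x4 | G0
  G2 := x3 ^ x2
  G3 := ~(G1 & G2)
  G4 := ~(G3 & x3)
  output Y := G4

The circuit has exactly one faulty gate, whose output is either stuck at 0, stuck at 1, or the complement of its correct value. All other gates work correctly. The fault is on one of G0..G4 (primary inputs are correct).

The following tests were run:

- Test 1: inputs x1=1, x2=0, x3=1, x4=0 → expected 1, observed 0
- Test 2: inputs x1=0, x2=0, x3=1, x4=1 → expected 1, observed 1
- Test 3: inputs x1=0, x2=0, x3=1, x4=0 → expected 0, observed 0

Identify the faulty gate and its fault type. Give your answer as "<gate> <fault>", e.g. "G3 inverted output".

G0 stuck-at-0

Fault-free values for test 1 (x1=1, x2=0, x3=1, x4=0): G0=1, G1=1, G2=1, G3=0, G4=1, giving Y=1. Observed 0.
Test 1: faults giving observed 0 are {G0 stuck-at-0, G0 inverted output, G1 stuck-at-0, G1 inverted output, G2 stuck-at-0, G2 inverted output, G3 stuck-at-1, G3 inverted output, G4 stuck-at-0, G4 inverted output}.
Test 2 (x1=0, x2=0, x3=1, x4=1): fault-free G0=1, G1=1, G2=1, G3=0, G4=1 → 1; observed 1. Eliminates G1 stuck-at-0, G1 inverted output, G2 stuck-at-0, G2 inverted output, G3 stuck-at-1, G3 inverted output, G4 stuck-at-0, G4 inverted output.
Test 3 (x1=0, x2=0, x3=1, x4=0): fault-free G0=0, G1=0, G2=1, G3=1, G4=0 → 0; observed 0. Eliminates G0 inverted output.
Only G0 stuck-at-0 is consistent with every test.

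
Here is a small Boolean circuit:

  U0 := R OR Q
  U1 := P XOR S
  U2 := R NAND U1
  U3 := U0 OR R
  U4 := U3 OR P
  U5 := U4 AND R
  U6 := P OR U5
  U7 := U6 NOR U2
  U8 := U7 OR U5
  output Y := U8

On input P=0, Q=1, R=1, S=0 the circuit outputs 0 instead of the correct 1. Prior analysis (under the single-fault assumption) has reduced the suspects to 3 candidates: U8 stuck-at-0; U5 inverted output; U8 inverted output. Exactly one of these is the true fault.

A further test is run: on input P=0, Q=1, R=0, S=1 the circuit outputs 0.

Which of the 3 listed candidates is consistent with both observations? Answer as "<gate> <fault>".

U8 stuck-at-0

Evaluate each candidate on input P=0, Q=1, R=0, S=1:
  U8 stuck-at-0: U0=1, U1=1, U2=1, U3=1, U4=1, U5=0, U6=0, U7=0, U8=0 [stuck-at-0] → 0 — matches
  U5 inverted output: U0=1, U1=1, U2=1, U3=1, U4=1, U5=1 [inverted output], U6=1, U7=0, U8=1 → 1 — eliminated
  U8 inverted output: U0=1, U1=1, U2=1, U3=1, U4=1, U5=0, U6=0, U7=0, U8=1 [inverted output] → 1 — eliminated
Only U8 stuck-at-0 reproduces the observed 0.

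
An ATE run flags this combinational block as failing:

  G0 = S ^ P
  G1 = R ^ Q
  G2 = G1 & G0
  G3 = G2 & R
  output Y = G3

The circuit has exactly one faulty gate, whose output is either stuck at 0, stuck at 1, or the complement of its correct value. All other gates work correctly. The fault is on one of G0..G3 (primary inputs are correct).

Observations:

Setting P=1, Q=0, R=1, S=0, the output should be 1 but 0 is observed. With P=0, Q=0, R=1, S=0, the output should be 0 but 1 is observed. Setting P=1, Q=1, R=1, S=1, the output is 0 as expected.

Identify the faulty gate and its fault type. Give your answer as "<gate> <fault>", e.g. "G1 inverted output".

G0 inverted output

Fault-free values for test 1 (P=1, Q=0, R=1, S=0): G0=1, G1=1, G2=1, G3=1, giving Y=1. Observed 0.
Test 1: faults giving observed 0 are {G0 stuck-at-0, G0 inverted output, G1 stuck-at-0, G1 inverted output, G2 stuck-at-0, G2 inverted output, G3 stuck-at-0, G3 inverted output}.
Test 2 (P=0, Q=0, R=1, S=0): fault-free G0=0, G1=1, G2=0, G3=0 → 0; observed 1. Eliminates G0 stuck-at-0, G1 stuck-at-0, G1 inverted output, G2 stuck-at-0, G3 stuck-at-0.
Test 3 (P=1, Q=1, R=1, S=1): fault-free G0=0, G1=0, G2=0, G3=0 → 0; observed 0. Eliminates G2 inverted output, G3 inverted output.
Only G0 inverted output is consistent with every test.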